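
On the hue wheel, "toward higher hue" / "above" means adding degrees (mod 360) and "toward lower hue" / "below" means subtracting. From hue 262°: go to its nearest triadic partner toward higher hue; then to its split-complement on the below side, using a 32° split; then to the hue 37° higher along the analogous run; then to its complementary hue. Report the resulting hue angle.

27°

262 + 120 = 382 → 382 − 360 = 22°   (triadic ↑)
22 + 148 = 170°   (split-comp 32° ↓)
170 + 37 = 207°   (analog 37° ↑)
207 + 180 = 387 → 387 − 360 = 27°   (complement)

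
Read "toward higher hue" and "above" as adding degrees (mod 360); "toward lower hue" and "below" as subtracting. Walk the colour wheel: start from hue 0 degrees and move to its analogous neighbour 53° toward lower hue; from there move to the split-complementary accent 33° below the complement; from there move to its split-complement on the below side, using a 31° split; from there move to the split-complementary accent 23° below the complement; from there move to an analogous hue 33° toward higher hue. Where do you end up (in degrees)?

73°

−53° (analog 53° ↓): 0 − 53 = -53 → -53 + 360 = 307°
+147° (split-comp 33° ↓): 307 + 147 = 454 → 454 − 360 = 94°
+149° (split-comp 31° ↓): 94 + 149 = 243°
+157° (split-comp 23° ↓): 243 + 157 = 400 → 400 − 360 = 40°
+33° (analog 33° ↑): 40 + 33 = 73°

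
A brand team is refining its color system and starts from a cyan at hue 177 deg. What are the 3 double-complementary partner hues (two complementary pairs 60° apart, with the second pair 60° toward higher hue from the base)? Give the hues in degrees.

A rectangular tetradic uses two complementary pairs 60° apart: offsets 0°, 60°, 180°, 240°.
177 + 60 = 237°
177 + 180 = 357°
177 + 240 = 417 → 417 − 360 = 57°

237°, 357° and 57°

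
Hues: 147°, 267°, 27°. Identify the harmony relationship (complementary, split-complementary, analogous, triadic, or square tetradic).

Sort the hues: 27°, 147°, 267°.
Successive gaps around the wheel: 120°, 120°, 120°.
Three hues equally spaced 120° apart form a triad.

triadic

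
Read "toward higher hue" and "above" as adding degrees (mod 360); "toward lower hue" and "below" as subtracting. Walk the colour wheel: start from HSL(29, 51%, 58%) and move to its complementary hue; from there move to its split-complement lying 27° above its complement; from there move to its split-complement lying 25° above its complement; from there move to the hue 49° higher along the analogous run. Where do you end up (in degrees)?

+180° (complement): 29 + 180 = 209°
+207° (split-comp 27° ↑): 209 + 207 = 416 → 416 − 360 = 56°
+205° (split-comp 25° ↑): 56 + 205 = 261°
+49° (analog 49° ↑): 261 + 49 = 310°

310°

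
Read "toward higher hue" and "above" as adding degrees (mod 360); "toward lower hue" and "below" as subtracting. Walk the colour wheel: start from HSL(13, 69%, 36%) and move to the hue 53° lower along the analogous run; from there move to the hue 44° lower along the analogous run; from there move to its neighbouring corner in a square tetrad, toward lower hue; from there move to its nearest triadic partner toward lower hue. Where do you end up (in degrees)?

66°

analog 53° ↓ −53°: 13 − 53 = -40 → -40 + 360 = 320°
analog 44° ↓ −44°: 320 − 44 = 276°
square ↓ −90°: 276 − 90 = 186°
triadic ↓ −120°: 186 − 120 = 66°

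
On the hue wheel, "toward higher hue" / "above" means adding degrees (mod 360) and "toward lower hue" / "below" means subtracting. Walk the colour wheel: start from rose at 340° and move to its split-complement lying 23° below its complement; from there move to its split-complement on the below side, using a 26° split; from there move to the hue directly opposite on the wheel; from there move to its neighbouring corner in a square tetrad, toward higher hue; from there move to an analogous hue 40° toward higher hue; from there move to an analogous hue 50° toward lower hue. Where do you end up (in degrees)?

191°

+157° (split-comp 23° ↓): 340 + 157 = 497 → 497 − 360 = 137°
+154° (split-comp 26° ↓): 137 + 154 = 291°
+180° (complement): 291 + 180 = 471 → 471 − 360 = 111°
+90° (square ↑): 111 + 90 = 201°
+40° (analog 40° ↑): 201 + 40 = 241°
−50° (analog 50° ↓): 241 − 50 = 191°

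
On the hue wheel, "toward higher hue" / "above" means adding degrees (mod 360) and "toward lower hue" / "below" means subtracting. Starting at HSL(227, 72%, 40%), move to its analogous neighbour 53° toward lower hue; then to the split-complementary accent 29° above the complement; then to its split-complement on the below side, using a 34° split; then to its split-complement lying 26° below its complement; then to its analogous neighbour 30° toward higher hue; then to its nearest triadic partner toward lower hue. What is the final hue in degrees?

227 − 53 = 174°   (analog 53° ↓)
174 + 209 = 383 → 383 − 360 = 23°   (split-comp 29° ↑)
23 + 146 = 169°   (split-comp 34° ↓)
169 + 154 = 323°   (split-comp 26° ↓)
323 + 30 = 353°   (analog 30° ↑)
353 − 120 = 233°   (triadic ↓)

233°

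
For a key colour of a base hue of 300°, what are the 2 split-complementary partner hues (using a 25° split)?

Complement of 300°: 300 + 180 = 480 → 480 − 360 = 120°
120 − 25 = 95°
120 + 25 = 145°

95° and 145°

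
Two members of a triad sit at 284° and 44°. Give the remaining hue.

A triad spaces three hues 120° apart.
The full set is {44°, 164°, 284°}.

164°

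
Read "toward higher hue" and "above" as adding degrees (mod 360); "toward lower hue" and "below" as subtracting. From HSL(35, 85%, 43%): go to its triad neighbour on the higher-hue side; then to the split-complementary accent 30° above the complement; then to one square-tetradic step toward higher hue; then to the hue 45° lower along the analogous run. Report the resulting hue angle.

50°

triadic ↑ +120°: 35 + 120 = 155°
split-comp 30° ↑ +210°: 155 + 210 = 365 → 365 − 360 = 5°
square ↑ +90°: 5 + 90 = 95°
analog 45° ↓ −45°: 95 − 45 = 50°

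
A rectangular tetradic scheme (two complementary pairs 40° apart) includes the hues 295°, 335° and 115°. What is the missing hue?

155°

A rectangular tetradic uses two complementary pairs 40° apart: offsets 0°, 40°, 180°, 220°.
Among {115°, 295°, 335°}, 115° and 295° are a 180° pair.
The remaining hue 335° needs its own complement: 335 + 180 = 515 → 515 − 360 = 155°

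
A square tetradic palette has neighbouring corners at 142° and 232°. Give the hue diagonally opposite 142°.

A square tetradic scheme places four hues 90° apart; opposite corners are 180° apart.
142 + 180 = 322°

322°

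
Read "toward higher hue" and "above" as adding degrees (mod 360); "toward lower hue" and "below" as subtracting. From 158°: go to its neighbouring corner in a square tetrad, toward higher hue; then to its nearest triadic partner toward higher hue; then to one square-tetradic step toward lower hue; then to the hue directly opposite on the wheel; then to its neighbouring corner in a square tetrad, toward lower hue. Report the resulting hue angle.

+90° (square ↑): 158 + 90 = 248°
+120° (triadic ↑): 248 + 120 = 368 → 368 − 360 = 8°
−90° (square ↓): 8 − 90 = -82 → -82 + 360 = 278°
+180° (complement): 278 + 180 = 458 → 458 − 360 = 98°
−90° (square ↓): 98 − 90 = 8°

8°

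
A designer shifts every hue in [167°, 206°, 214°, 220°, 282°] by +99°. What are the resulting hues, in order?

266°, 305°, 313°, 319°, 21°

167 + 99 = 266°
206 + 99 = 305°
214 + 99 = 313°
220 + 99 = 319°
282 + 99 = 381 → 381 − 360 = 21°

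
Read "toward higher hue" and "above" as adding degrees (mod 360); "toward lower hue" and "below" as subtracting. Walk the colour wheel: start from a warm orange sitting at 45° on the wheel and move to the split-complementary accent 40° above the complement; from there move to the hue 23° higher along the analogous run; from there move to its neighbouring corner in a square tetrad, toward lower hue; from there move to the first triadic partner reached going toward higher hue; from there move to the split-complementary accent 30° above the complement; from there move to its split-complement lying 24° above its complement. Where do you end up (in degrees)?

45 + 220 = 265°   (split-comp 40° ↑)
265 + 23 = 288°   (analog 23° ↑)
288 − 90 = 198°   (square ↓)
198 + 120 = 318°   (triadic ↑)
318 + 210 = 528 → 528 − 360 = 168°   (split-comp 30° ↑)
168 + 204 = 372 → 372 − 360 = 12°   (split-comp 24° ↑)

12°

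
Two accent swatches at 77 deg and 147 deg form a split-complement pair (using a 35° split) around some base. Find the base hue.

The accents sit 35° either side of the complement, so the complement is their short-arc midpoint on the wheel.
Short-arc midpoint of 77° and 147°: 112°.
Base is 180° from the complement: 112 − 180 = -68 → -68 + 360 = 292°

292°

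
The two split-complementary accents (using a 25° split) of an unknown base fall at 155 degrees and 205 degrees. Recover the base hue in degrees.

0°

The accents sit 25° either side of the complement, so the complement is their short-arc midpoint on the wheel.
Short-arc midpoint of 155° and 205°: 180°.
Base is 180° from the complement: 180 − 180 = 0°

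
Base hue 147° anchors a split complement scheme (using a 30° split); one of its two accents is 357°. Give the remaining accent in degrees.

Split-complementary hues sit 30° either side of the complement.
Complement of the base 147°: 147 + 180 = 327°
The given accent 357° is 30° one side of 327°; the other accent sits 30° the other side: 327 − 30 = 297°

297°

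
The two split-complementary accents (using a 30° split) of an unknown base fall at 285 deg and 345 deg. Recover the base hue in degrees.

The accents sit 30° either side of the complement, so the complement is their short-arc midpoint on the wheel.
Short-arc midpoint of 285° and 345°: 315°.
Base is 180° from the complement: 315 − 180 = 135°

135°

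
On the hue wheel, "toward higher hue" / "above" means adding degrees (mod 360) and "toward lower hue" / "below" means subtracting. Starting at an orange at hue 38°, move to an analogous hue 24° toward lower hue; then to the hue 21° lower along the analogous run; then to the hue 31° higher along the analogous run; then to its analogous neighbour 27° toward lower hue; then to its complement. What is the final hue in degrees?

177°

analog 24° ↓ −24°: 38 − 24 = 14°
analog 21° ↓ −21°: 14 − 21 = -7 → -7 + 360 = 353°
analog 31° ↑ +31°: 353 + 31 = 384 → 384 − 360 = 24°
analog 27° ↓ −27°: 24 − 27 = -3 → -3 + 360 = 357°
complement +180°: 357 + 180 = 537 → 537 − 360 = 177°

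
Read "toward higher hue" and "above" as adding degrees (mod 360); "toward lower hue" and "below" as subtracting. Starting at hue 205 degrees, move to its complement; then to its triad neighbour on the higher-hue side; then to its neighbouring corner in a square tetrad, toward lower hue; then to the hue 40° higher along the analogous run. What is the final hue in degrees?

205 + 180 = 385 → 385 − 360 = 25°   (complement)
25 + 120 = 145°   (triadic ↑)
145 − 90 = 55°   (square ↓)
55 + 40 = 95°   (analog 40° ↑)

95°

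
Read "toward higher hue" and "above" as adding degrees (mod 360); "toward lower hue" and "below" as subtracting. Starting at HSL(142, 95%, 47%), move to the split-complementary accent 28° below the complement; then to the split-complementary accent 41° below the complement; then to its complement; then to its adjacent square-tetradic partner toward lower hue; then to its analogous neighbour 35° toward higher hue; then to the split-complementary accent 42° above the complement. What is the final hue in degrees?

split-comp 28° ↓ +152°: 142 + 152 = 294°
split-comp 41° ↓ +139°: 294 + 139 = 433 → 433 − 360 = 73°
complement +180°: 73 + 180 = 253°
square ↓ −90°: 253 − 90 = 163°
analog 35° ↑ +35°: 163 + 35 = 198°
split-comp 42° ↑ +222°: 198 + 222 = 420 → 420 − 360 = 60°

60°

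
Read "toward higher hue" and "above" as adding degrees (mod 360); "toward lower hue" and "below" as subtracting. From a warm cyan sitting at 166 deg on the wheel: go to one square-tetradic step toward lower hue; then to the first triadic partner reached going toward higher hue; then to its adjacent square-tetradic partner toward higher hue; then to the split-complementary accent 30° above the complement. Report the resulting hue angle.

136°

−90° (square ↓): 166 − 90 = 76°
+120° (triadic ↑): 76 + 120 = 196°
+90° (square ↑): 196 + 90 = 286°
+210° (split-comp 30° ↑): 286 + 210 = 496 → 496 − 360 = 136°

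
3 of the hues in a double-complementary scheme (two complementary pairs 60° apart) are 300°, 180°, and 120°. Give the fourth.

0°

A rectangular tetradic uses two complementary pairs 60° apart: offsets 0°, 60°, 180°, 240°.
Among {120°, 180°, 300°}, 300° and 120° are a 180° pair.
The remaining hue 180° needs its own complement: 180 + 180 = 360 → 360 − 360 = 0°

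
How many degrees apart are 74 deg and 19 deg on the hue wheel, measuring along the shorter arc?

|74 − 19| = 55.
55 ≤ 180, so the shorter arc is 55°.

55°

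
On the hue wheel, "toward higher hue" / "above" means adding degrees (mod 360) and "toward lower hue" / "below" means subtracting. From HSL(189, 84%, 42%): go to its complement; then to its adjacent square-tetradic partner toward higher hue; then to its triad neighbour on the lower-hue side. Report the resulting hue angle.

339°

complement +180°: 189 + 180 = 369 → 369 − 360 = 9°
square ↑ +90°: 9 + 90 = 99°
triadic ↓ −120°: 99 − 120 = -21 → -21 + 360 = 339°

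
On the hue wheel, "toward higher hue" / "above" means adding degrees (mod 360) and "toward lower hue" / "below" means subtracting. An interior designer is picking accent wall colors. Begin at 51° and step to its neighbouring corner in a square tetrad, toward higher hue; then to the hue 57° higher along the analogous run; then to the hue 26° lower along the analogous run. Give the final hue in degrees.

51 + 90 = 141°   (square ↑)
141 + 57 = 198°   (analog 57° ↑)
198 − 26 = 172°   (analog 26° ↓)

172°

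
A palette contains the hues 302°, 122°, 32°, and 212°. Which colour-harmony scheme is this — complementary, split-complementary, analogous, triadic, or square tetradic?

square tetradic

Sort the hues: 32°, 122°, 212°, 302°.
Successive gaps around the wheel: 90°, 90°, 90°, 90°.
Four hues every 90° form a square tetradic scheme.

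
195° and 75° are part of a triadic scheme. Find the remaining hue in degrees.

315°

A triad places three hues 120° apart.
The full set through 75° is {75°, 195°, 315°}.
Given {75°, 195°}, the missing hue is 315°.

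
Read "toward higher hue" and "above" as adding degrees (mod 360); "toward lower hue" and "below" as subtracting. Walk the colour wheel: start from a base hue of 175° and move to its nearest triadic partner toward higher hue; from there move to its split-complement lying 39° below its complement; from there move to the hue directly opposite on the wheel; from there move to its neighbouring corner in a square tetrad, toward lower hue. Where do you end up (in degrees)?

166°

175 + 120 = 295°   (triadic ↑)
295 + 141 = 436 → 436 − 360 = 76°   (split-comp 39° ↓)
76 + 180 = 256°   (complement)
256 − 90 = 166°   (square ↓)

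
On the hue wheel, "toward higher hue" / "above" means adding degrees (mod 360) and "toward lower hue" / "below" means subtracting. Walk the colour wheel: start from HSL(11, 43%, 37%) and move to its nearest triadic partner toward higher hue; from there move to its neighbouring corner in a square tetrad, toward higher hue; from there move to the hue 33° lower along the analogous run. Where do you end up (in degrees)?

188°

11 + 120 = 131°   (triadic ↑)
131 + 90 = 221°   (square ↑)
221 − 33 = 188°   (analog 33° ↓)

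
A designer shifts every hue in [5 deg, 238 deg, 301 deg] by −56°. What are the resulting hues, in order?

5 − 56 = -51 → -51 + 360 = 309°
238 − 56 = 182°
301 − 56 = 245°

309°, 182°, 245°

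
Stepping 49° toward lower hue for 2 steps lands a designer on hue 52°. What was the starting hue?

150°

2 steps of 49° (toward lower hue) give a net shift of −98°.
Start = end − shift: 52 + 98 = 150°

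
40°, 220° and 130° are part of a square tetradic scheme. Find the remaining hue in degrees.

A square tetradic scheme places four hues every 90°.
The full set through 40° is {40°, 130°, 220°, 310°}.
Given {40°, 130°, 220°}, the missing hue is 310°.

310°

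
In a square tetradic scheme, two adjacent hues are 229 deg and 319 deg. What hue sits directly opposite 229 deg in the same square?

49°

A square tetradic scheme places four hues 90° apart; opposite corners are 180° apart.
229 + 180 = 409 → 409 − 360 = 49°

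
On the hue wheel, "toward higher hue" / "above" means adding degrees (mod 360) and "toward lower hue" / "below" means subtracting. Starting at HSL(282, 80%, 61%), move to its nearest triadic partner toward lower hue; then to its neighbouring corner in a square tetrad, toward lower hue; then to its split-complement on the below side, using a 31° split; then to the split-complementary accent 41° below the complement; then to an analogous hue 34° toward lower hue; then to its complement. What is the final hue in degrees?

146°

−120° (triadic ↓): 282 − 120 = 162°
−90° (square ↓): 162 − 90 = 72°
+149° (split-comp 31° ↓): 72 + 149 = 221°
+139° (split-comp 41° ↓): 221 + 139 = 360 → 360 − 360 = 0°
−34° (analog 34° ↓): 0 − 34 = -34 → -34 + 360 = 326°
+180° (complement): 326 + 180 = 506 → 506 − 360 = 146°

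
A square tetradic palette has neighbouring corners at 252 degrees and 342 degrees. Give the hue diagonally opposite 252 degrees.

72°

A square tetradic scheme places four hues 90° apart; opposite corners are 180° apart.
252 + 180 = 432 → 432 − 360 = 72°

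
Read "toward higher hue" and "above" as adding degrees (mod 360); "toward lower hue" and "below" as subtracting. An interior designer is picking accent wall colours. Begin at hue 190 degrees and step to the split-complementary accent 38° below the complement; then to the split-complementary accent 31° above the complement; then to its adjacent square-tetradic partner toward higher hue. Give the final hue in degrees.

190 + 142 = 332°   (split-comp 38° ↓)
332 + 211 = 543 → 543 − 360 = 183°   (split-comp 31° ↑)
183 + 90 = 273°   (square ↑)

273°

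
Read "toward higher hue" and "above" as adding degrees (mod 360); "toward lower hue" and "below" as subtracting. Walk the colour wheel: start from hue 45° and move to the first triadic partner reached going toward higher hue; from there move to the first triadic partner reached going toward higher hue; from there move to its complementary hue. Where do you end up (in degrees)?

45 + 120 = 165°   (triadic ↑)
165 + 120 = 285°   (triadic ↑)
285 + 180 = 465 → 465 − 360 = 105°   (complement)

105°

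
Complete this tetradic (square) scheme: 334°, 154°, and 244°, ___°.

64°

A square tetradic scheme places four hues every 90°.
The full set through 154° is {64°, 154°, 244°, 334°}.
Given {154°, 244°, 334°}, the missing hue is 64°.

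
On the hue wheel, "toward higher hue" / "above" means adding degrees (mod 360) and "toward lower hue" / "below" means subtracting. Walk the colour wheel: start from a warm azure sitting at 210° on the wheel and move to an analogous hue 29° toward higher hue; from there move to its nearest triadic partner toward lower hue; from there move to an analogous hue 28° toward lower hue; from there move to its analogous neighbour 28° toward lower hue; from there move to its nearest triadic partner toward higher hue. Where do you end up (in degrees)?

210 + 29 = 239°   (analog 29° ↑)
239 − 120 = 119°   (triadic ↓)
119 − 28 = 91°   (analog 28° ↓)
91 − 28 = 63°   (analog 28° ↓)
63 + 120 = 183°   (triadic ↑)

183°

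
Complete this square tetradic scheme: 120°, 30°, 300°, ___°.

A square tetradic scheme places four hues every 90°.
The full set through 30° is {30°, 120°, 210°, 300°}.
Given {30°, 120°, 300°}, the missing hue is 210°.

210°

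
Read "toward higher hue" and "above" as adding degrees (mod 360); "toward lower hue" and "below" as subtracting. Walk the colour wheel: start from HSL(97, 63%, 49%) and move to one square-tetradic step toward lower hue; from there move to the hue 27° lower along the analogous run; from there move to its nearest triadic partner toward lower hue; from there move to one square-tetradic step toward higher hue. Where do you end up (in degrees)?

97 − 90 = 7°   (square ↓)
7 − 27 = -20 → -20 + 360 = 340°   (analog 27° ↓)
340 − 120 = 220°   (triadic ↓)
220 + 90 = 310°   (square ↑)

310°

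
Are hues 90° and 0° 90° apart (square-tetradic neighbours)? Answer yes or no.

Angular distance: |90 − 0| = 90 = 90°.
90° apart (square-tetradic neighbours) requires 90°.

yes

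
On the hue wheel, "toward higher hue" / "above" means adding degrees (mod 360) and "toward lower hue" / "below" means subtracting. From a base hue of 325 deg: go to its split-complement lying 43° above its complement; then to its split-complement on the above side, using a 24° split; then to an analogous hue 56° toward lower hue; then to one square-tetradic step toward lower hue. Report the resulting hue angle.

246°

+223° (split-comp 43° ↑): 325 + 223 = 548 → 548 − 360 = 188°
+204° (split-comp 24° ↑): 188 + 204 = 392 → 392 − 360 = 32°
−56° (analog 56° ↓): 32 − 56 = -24 → -24 + 360 = 336°
−90° (square ↓): 336 − 90 = 246°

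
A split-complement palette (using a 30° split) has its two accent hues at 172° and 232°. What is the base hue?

22°

The accents sit 30° either side of the complement, so the complement is their short-arc midpoint on the wheel.
Short-arc midpoint of 172° and 232°: 202°.
Base is 180° from the complement: 202 − 180 = 22°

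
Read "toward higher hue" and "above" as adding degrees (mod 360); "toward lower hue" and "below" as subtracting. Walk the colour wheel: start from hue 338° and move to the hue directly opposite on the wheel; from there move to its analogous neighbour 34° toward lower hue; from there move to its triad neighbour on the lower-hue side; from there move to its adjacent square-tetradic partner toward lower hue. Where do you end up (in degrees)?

+180° (complement): 338 + 180 = 518 → 518 − 360 = 158°
−34° (analog 34° ↓): 158 − 34 = 124°
−120° (triadic ↓): 124 − 120 = 4°
−90° (square ↓): 4 − 90 = -86 → -86 + 360 = 274°

274°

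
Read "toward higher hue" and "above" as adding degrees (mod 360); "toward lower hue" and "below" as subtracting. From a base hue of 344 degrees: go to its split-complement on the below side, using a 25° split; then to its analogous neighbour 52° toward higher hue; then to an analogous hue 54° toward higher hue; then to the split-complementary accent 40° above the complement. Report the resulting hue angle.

105°

split-comp 25° ↓ +155°: 344 + 155 = 499 → 499 − 360 = 139°
analog 52° ↑ +52°: 139 + 52 = 191°
analog 54° ↑ +54°: 191 + 54 = 245°
split-comp 40° ↑ +220°: 245 + 220 = 465 → 465 − 360 = 105°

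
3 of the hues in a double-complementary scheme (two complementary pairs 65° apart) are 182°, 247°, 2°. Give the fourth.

67°

A rectangular tetradic uses two complementary pairs 65° apart: offsets 0°, 65°, 180°, 245°.
Among {2°, 182°, 247°}, 182° and 2° are a 180° pair.
The remaining hue 247° needs its own complement: 247 + 180 = 427 → 427 − 360 = 67°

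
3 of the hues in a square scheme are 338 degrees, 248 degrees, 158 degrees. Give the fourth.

68°

A square tetradic scheme places four hues every 90°.
The full set through 158° is {68°, 158°, 248°, 338°}.
Given {158°, 248°, 338°}, the missing hue is 68°.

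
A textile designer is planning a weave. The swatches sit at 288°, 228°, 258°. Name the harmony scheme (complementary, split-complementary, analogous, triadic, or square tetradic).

Sort the hues: 228°, 258°, 288°.
Successive gaps around the wheel: 30°, 30°, 300°.
A run of hues at equal small steps (30°) with one large closing gap is an analogous group.

analogous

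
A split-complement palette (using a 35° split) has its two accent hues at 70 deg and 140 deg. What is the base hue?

285°

The accents sit 35° either side of the complement, so the complement is their short-arc midpoint on the wheel.
Short-arc midpoint of 70° and 140°: 105°.
Base is 180° from the complement: 105 − 180 = -75 → -75 + 360 = 285°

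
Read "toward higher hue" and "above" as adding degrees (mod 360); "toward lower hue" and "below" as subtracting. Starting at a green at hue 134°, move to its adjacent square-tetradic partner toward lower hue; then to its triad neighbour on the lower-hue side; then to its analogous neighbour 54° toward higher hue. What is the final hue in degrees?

134 − 90 = 44°   (square ↓)
44 − 120 = -76 → -76 + 360 = 284°   (triadic ↓)
284 + 54 = 338°   (analog 54° ↑)

338°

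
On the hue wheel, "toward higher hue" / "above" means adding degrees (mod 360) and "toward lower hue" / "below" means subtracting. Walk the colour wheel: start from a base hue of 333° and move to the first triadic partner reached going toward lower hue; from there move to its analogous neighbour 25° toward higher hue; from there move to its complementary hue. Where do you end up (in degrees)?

−120° (triadic ↓): 333 − 120 = 213°
+25° (analog 25° ↑): 213 + 25 = 238°
+180° (complement): 238 + 180 = 418 → 418 − 360 = 58°

58°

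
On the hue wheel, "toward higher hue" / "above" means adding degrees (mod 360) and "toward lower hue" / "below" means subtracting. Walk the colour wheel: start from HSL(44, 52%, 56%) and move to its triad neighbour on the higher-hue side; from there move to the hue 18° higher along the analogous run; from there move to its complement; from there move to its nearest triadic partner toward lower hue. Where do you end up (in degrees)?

242°

+120° (triadic ↑): 44 + 120 = 164°
+18° (analog 18° ↑): 164 + 18 = 182°
+180° (complement): 182 + 180 = 362 → 362 − 360 = 2°
−120° (triadic ↓): 2 − 120 = -118 → -118 + 360 = 242°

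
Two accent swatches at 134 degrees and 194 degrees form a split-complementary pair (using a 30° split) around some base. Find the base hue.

The accents sit 30° either side of the complement, so the complement is their short-arc midpoint on the wheel.
Short-arc midpoint of 134° and 194°: 164°.
Base is 180° from the complement: 164 − 180 = -16 → -16 + 360 = 344°

344°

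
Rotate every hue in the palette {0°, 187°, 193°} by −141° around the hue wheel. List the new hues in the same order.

0 − 141 = -141 → -141 + 360 = 219°
187 − 141 = 46°
193 − 141 = 52°

219°, 46°, 52°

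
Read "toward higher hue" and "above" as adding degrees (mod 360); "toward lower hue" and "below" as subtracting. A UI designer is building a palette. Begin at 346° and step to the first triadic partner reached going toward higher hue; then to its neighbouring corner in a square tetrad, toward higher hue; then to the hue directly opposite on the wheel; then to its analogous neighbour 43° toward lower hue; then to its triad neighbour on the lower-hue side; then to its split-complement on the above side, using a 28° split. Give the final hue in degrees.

triadic ↑ +120°: 346 + 120 = 466 → 466 − 360 = 106°
square ↑ +90°: 106 + 90 = 196°
complement +180°: 196 + 180 = 376 → 376 − 360 = 16°
analog 43° ↓ −43°: 16 − 43 = -27 → -27 + 360 = 333°
triadic ↓ −120°: 333 − 120 = 213°
split-comp 28° ↑ +208°: 213 + 208 = 421 → 421 − 360 = 61°

61°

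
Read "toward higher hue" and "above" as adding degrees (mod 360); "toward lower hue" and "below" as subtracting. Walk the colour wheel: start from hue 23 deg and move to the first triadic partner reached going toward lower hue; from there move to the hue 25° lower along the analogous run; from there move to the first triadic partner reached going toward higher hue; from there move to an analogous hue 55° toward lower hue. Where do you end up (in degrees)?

triadic ↓ −120°: 23 − 120 = -97 → -97 + 360 = 263°
analog 25° ↓ −25°: 263 − 25 = 238°
triadic ↑ +120°: 238 + 120 = 358°
analog 55° ↓ −55°: 358 − 55 = 303°

303°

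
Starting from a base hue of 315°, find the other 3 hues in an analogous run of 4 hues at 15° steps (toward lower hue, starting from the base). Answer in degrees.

300°, 285°, 270°

Analogous hues sit every 15° along the wheel.
315 − 15 = 300°
315 − 30 = 285°
315 − 45 = 270°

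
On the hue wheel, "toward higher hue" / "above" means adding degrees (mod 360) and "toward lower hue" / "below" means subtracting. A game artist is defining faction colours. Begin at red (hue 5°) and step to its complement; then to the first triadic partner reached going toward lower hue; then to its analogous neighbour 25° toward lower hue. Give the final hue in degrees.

40°

+180° (complement): 5 + 180 = 185°
−120° (triadic ↓): 185 − 120 = 65°
−25° (analog 25° ↓): 65 − 25 = 40°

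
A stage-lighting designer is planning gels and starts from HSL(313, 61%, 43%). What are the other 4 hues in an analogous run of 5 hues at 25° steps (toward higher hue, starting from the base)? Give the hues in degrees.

Analogous hues sit every 25° along the wheel.
313 + 25 = 338°
313 + 50 = 363 → 363 − 360 = 3°
313 + 75 = 388 → 388 − 360 = 28°
313 + 100 = 413 → 413 − 360 = 53°

338°, 3°, 28° and 53°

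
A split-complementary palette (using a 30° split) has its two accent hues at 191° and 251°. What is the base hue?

41°

The accents sit 30° either side of the complement, so the complement is their short-arc midpoint on the wheel.
Short-arc midpoint of 191° and 251°: 221°.
Base is 180° from the complement: 221 − 180 = 41°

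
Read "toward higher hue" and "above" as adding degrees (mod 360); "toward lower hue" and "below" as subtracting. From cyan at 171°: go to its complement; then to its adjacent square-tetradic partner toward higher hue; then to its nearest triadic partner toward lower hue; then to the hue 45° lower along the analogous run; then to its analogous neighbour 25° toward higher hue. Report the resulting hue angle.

301°

complement +180°: 171 + 180 = 351°
square ↑ +90°: 351 + 90 = 441 → 441 − 360 = 81°
triadic ↓ −120°: 81 − 120 = -39 → -39 + 360 = 321°
analog 45° ↓ −45°: 321 − 45 = 276°
analog 25° ↑ +25°: 276 + 25 = 301°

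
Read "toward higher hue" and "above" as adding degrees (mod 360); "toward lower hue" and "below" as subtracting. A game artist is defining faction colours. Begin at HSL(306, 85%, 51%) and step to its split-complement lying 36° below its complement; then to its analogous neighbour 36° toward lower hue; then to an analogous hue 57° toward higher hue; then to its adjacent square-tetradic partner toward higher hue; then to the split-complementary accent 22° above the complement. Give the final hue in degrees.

306 + 144 = 450 → 450 − 360 = 90°   (split-comp 36° ↓)
90 − 36 = 54°   (analog 36° ↓)
54 + 57 = 111°   (analog 57° ↑)
111 + 90 = 201°   (square ↑)
201 + 202 = 403 → 403 − 360 = 43°   (split-comp 22° ↑)

43°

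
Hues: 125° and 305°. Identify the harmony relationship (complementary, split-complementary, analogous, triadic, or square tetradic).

complementary

Sort the hues: 125°, 305°.
Successive gaps around the wheel: 180°, 180°.
Two hues 180° apart are complementary.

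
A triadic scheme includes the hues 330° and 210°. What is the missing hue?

90°

A triad places three hues 120° apart.
The full set through 210° is {90°, 210°, 330°}.
Given {210°, 330°}, the missing hue is 90°.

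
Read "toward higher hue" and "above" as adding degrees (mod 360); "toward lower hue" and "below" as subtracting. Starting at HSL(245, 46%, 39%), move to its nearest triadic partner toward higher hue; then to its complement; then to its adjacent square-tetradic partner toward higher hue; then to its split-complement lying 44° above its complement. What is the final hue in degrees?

245 + 120 = 365 → 365 − 360 = 5°   (triadic ↑)
5 + 180 = 185°   (complement)
185 + 90 = 275°   (square ↑)
275 + 224 = 499 → 499 − 360 = 139°   (split-comp 44° ↑)

139°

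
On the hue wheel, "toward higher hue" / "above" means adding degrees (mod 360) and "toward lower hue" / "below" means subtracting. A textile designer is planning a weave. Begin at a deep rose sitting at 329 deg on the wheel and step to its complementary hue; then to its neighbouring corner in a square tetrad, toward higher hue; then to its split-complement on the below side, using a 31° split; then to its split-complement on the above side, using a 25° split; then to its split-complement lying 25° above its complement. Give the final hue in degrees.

78°

+180° (complement): 329 + 180 = 509 → 509 − 360 = 149°
+90° (square ↑): 149 + 90 = 239°
+149° (split-comp 31° ↓): 239 + 149 = 388 → 388 − 360 = 28°
+205° (split-comp 25° ↑): 28 + 205 = 233°
+205° (split-comp 25° ↑): 233 + 205 = 438 → 438 − 360 = 78°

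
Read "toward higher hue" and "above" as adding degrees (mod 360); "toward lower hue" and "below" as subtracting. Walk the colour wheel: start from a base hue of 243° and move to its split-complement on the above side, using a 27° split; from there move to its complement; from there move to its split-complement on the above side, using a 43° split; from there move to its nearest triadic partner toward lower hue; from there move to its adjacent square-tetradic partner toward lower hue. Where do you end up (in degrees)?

+207° (split-comp 27° ↑): 243 + 207 = 450 → 450 − 360 = 90°
+180° (complement): 90 + 180 = 270°
+223° (split-comp 43° ↑): 270 + 223 = 493 → 493 − 360 = 133°
−120° (triadic ↓): 133 − 120 = 13°
−90° (square ↓): 13 − 90 = -77 → -77 + 360 = 283°

283°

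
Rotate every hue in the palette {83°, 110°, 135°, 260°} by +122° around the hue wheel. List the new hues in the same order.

205°, 232°, 257°, 22°

83 + 122 = 205°
110 + 122 = 232°
135 + 122 = 257°
260 + 122 = 382 → 382 − 360 = 22°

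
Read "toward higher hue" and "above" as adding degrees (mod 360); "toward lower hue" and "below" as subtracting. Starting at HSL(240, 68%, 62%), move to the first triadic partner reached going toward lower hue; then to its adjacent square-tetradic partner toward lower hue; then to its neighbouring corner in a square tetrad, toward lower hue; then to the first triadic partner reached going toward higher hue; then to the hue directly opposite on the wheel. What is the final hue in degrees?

240°

240 − 120 = 120°   (triadic ↓)
120 − 90 = 30°   (square ↓)
30 − 90 = -60 → -60 + 360 = 300°   (square ↓)
300 + 120 = 420 → 420 − 360 = 60°   (triadic ↑)
60 + 180 = 240°   (complement)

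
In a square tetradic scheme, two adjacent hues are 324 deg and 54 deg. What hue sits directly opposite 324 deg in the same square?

A square tetradic scheme places four hues 90° apart; opposite corners are 180° apart.
324 + 180 = 504 → 504 − 360 = 144°

144°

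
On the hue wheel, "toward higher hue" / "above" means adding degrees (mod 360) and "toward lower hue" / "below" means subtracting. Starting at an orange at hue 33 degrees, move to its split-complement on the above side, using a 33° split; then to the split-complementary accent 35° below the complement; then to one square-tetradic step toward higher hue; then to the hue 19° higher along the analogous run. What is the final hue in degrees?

140°

33 + 213 = 246°   (split-comp 33° ↑)
246 + 145 = 391 → 391 − 360 = 31°   (split-comp 35° ↓)
31 + 90 = 121°   (square ↑)
121 + 19 = 140°   (analog 19° ↑)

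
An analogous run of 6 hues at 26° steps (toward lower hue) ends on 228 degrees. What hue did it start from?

358°

5 steps of 26° (toward lower hue) give a net shift of −130°.
Start = end − shift: 228 + 130 = 358°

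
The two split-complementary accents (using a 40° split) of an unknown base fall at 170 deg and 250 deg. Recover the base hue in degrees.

30°

The accents sit 40° either side of the complement, so the complement is their short-arc midpoint on the wheel.
Short-arc midpoint of 170° and 250°: 210°.
Base is 180° from the complement: 210 − 180 = 30°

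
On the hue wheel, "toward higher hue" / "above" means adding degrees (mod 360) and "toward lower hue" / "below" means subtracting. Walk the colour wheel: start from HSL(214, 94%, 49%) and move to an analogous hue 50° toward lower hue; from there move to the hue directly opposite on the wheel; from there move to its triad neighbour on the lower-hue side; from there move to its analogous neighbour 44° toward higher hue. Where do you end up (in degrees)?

analog 50° ↓ −50°: 214 − 50 = 164°
complement +180°: 164 + 180 = 344°
triadic ↓ −120°: 344 − 120 = 224°
analog 44° ↑ +44°: 224 + 44 = 268°

268°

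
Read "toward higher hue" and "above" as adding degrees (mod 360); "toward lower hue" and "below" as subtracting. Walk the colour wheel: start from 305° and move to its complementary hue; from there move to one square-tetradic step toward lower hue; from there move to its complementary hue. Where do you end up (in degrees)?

215°

+180° (complement): 305 + 180 = 485 → 485 − 360 = 125°
−90° (square ↓): 125 − 90 = 35°
+180° (complement): 35 + 180 = 215°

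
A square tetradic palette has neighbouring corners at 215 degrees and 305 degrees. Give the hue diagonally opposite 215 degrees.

35°

A square tetradic scheme places four hues 90° apart; opposite corners are 180° apart.
215 + 180 = 395 → 395 − 360 = 35°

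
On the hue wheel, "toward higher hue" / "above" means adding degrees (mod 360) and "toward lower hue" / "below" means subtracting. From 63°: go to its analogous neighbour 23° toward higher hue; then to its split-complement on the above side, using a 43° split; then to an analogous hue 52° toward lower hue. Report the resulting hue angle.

+23° (analog 23° ↑): 63 + 23 = 86°
+223° (split-comp 43° ↑): 86 + 223 = 309°
−52° (analog 52° ↓): 309 − 52 = 257°

257°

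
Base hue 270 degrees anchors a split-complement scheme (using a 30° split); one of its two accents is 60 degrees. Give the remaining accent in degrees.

Split-complementary hues sit 30° either side of the complement.
Complement of the base 270°: 270 + 180 = 450 → 450 − 360 = 90°
The given accent 60° is 30° one side of 90°; the other accent sits 30° the other side: 90 + 30 = 120°

120°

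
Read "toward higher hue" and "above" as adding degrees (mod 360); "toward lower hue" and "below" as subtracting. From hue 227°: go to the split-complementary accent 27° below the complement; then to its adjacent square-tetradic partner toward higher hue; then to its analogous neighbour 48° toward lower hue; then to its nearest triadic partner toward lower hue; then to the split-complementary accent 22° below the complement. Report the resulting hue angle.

+153° (split-comp 27° ↓): 227 + 153 = 380 → 380 − 360 = 20°
+90° (square ↑): 20 + 90 = 110°
−48° (analog 48° ↓): 110 − 48 = 62°
−120° (triadic ↓): 62 − 120 = -58 → -58 + 360 = 302°
+158° (split-comp 22° ↓): 302 + 158 = 460 → 460 − 360 = 100°

100°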